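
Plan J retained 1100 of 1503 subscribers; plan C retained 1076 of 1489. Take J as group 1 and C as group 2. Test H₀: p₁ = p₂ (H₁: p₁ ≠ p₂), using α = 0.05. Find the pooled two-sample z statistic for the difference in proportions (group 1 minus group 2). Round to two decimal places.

p̂₁ = 1100/1503 ≈ 0.7319, p̂₂ = 1076/1489 ≈ 0.7226.
Pooled p̂ = (1100+1076)/(1503+1489) = 2176/2992 = 0.7273.
SE = √(p̂(1−p̂)(1/n₁+1/n₂)) = √(0.7273·0.2727·0.00133693) = √(0.000265176) = 0.0163.
z = (0.7319 − 0.7226)/0.0163 = 0.0093/0.0163 = 0.57.
p-value = 2·P(Z > 0.567) ≈ 0.5706. With α = 0.05, fail to reject H₀.

z = 0.57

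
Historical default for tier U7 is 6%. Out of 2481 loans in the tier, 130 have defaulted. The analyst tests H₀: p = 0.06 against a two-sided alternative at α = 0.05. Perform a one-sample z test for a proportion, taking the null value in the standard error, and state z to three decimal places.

p̂ = 130/2481 = 0.052398.
Under H₀, SE = √(0.06·0.94/2481) = √(2.27328e-05) = 0.004768.
z = (0.052398 − 0.06)/0.004768 = -0.007602/0.004768 = -1.594.
Two-sided p-value ≈ 2·Φ(−1.594) = 0.1109, so at α = 0.05 we fail to reject H₀.

z = -1.594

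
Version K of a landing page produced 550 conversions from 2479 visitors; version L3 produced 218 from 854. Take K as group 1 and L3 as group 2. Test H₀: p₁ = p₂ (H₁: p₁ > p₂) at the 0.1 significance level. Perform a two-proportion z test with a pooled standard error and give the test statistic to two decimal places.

p̂₁ = 550/2479 ≈ 0.2219, p̂₂ = 218/854 ≈ 0.2553.
Pooled p̂ = (550+218)/(2479+854) = 768/3333 = 0.2304.
SE = √(p̂(1−p̂)(1/n₁+1/n₂)) = √(0.2304·0.7696·0.00157435) = √(0.000279177) = 0.0167.
z = (0.2219 − 0.2553)/0.0167 = -0.0334/0.0167 = -2.00.
p-value = P(Z > -1.999) ≈ 0.9772. With α = 0.1, fail to reject H₀.

z = -2.00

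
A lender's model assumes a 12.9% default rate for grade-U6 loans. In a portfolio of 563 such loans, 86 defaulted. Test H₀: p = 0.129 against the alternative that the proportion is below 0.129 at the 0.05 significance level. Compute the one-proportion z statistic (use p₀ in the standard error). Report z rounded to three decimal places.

p̂ = 86/563 = 0.15275.
Standard error under H₀: √(0.129×0.871/563) = 0.01413.
z = (0.15275 − 0.129)/0.01413 = 0.02375/0.01413 = 1.681.
p-value = P(Z < 1.681) ≈ 0.9537, so at α = 0.05 we fail to reject H₀.

z = 1.681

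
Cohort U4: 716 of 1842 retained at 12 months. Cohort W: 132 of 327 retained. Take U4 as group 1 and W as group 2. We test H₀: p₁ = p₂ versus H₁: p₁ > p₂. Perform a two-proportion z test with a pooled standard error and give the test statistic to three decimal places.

z = -0.511

p̂₁ = 716/1842 ≈ 0.38871, p̂₂ = 132/327 ≈ 0.40367.
Pooled p̂ = (716+132)/(1842+327) = 848/2169 = 0.39096.
SE = √(p̂(1−p̂)(1/n₁+1/n₂)) = √(0.39096·0.60904·0.00360099) = √(0.000857436) = 0.02928.
z = (0.38871 − 0.40367)/0.02928 = -0.01496/0.02928 = -0.511.
p-value = P(Z > -0.511) ≈ 0.6953.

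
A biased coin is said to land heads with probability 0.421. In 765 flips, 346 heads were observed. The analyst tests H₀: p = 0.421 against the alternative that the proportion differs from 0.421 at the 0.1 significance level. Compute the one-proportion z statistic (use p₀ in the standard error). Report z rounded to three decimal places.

z = 1.753

p̂ = 346/765 ≈ 0.45229.
SE = √(p₀(1−p₀)/n) = √(0.24376/765) = 0.01785.
z = (0.45229 − 0.421)/0.01785 = 0.03129/0.01785 = 1.753.
Two-sided p-value ≈ 2·Φ(−1.753) = 0.0796; since p < α = 0.1, reject H₀.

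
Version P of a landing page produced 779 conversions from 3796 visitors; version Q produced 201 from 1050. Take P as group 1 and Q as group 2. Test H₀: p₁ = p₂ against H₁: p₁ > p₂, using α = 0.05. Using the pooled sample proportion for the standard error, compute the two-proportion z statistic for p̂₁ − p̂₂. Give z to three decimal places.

z = 0.984

p̂₁ = 779/3796 ≈ 0.20522, p̂₂ = 201/1050 ≈ 0.19143.
Pooled p̂ = (779+201)/(3796+1050) = 980/4846 = 0.20223.
SE = √(0.161332 × 0.00121582) = 0.01401.
z = (0.20522 − 0.19143)/0.01401 = 0.01379/0.01401 = 0.984.
p-value = P(Z > 0.984) ≈ 0.1624. With α = 0.05, fail to reject H₀.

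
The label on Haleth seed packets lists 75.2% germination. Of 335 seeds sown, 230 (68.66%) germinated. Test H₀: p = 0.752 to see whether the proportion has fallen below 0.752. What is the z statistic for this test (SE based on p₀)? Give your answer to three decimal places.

p̂ = 230/335 = 0.686567.
SE = √(p₀(1−p₀)/n) = √(0.1865/335) = 0.023595.
z = (0.686567 − 0.752)/0.023595 = -0.065433/0.023595 = -2.773.
p-value = P(Z < -2.773) ≈ 0.0028.

z = -2.773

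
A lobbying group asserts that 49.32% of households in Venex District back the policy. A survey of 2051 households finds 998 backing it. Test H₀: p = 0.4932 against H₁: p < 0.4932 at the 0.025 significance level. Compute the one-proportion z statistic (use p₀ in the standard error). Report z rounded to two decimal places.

z = -0.60

p̂ = 998/2051 ≈ 0.4866.
Standard error under H₀: √(0.4932×0.5068/2051) = 0.0110.
z = (0.4866 − 0.4932)/0.0110 = -0.0066/0.0110 = -0.60.
p-value = P(Z < -0.599) ≈ 0.2747. With α = 0.025, fail to reject H₀.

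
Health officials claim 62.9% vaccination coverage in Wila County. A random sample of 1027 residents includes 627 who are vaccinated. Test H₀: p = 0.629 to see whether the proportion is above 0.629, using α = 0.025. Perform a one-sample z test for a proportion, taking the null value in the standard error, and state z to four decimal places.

p̂ = 627/1027 ≈ 0.610516.
Standard error under H₀: √(0.629×0.371/1027) = 0.015074.
z = (0.610516 − 0.629)/0.015074 = -0.018484/0.015074 = -1.2262.
p-value = P(Z > -1.226) ≈ 0.8899. With α = 0.025, fail to reject H₀.

z = -1.2262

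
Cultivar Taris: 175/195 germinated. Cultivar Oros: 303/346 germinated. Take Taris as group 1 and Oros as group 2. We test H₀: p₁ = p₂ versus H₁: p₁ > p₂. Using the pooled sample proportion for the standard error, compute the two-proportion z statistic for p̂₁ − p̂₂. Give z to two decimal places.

p̂₁ = 175/195 = 0.8974, p̂₂ = 303/346 = 0.8757.
Pooled p̂ = (175+303)/(195+346) = 478/541 = 0.8835.
SE = √(0.10289 × 0.00801838) = 0.0287.
z = (0.8974 − 0.8757)/0.0287 = 0.0217/0.0287 = 0.76.
p-value = P(Z > 0.756) ≈ 0.2248.

z = 0.76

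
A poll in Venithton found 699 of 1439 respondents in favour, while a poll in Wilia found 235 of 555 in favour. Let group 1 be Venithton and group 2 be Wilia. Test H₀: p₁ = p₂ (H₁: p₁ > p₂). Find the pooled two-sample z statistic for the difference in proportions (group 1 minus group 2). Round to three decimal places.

z = 2.500

p̂₁ = 699/1439 = 0.48575, p̂₂ = 235/555 = 0.42342.
Pooled p̂ = (699+235)/(1439+555) = 934/1994 = 0.46841.
SE = √(p̂(1−p̂)(1/n₁+1/n₂)) = √(0.46841·0.53159·0.00249673) = √(0.00062169) = 0.02493.
z = (0.48575 − 0.42342)/0.02493 = 0.06233/0.02493 = 2.500.
p-value = P(Z > 2.500) ≈ 0.0062.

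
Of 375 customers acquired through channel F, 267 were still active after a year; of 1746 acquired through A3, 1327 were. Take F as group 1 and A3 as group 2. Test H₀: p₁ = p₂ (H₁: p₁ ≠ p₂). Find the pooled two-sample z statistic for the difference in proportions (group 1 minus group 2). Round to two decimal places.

z = -1.95

p̂₁ = 267/375 = 0.7120, p̂₂ = 1327/1746 = 0.7600.
Pooled p̂ = (267+1327)/(375+1746) = 1594/2121 = 0.7515.
SE = √(p̂(1−p̂)(1/n₁+1/n₂)) = √(0.7515·0.2485·0.0032394) = √(0.000604899) = 0.0246.
z = (0.7120 − 0.7600)/0.0246 = -0.0480/0.0246 = -1.95.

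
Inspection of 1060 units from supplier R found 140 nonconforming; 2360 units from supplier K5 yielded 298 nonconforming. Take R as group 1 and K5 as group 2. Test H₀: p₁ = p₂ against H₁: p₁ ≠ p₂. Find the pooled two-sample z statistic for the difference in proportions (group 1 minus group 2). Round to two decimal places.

z = 0.47

p̂₁ = 140/1060 = 0.1321, p̂₂ = 298/2360 = 0.1263.
Pooled p̂ = (140+298)/(1060+2360) = 438/3420 = 0.1281.
SE = √(0.111668 × 0.00136713) = 0.0124.
z = (0.1321 − 0.1263)/0.0124 = 0.0058/0.0124 = 0.47.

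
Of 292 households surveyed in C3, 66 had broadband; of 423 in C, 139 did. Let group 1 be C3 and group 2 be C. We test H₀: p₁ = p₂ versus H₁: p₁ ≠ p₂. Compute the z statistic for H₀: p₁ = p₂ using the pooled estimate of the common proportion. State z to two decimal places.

p̂₁ = 66/292 ≈ 0.2260, p̂₂ = 139/423 ≈ 0.3286.
Pooled p̂ = (66+139)/(292+423) = 205/715 = 0.2867.
SE = √(0.204509 × 0.00578872) = 0.0344.
z = (0.2260 − 0.3286)/0.0344 = -0.1026/0.0344 = -2.98.
p-value = 2·P(Z > 2.981) ≈ 0.0029.

z = -2.98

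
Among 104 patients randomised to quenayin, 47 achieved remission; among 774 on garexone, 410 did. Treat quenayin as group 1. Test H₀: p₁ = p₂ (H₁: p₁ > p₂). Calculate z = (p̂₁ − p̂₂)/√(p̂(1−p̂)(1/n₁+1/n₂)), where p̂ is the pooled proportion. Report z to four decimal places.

p̂₁ = 47/104 ≈ 0.451923, p̂₂ = 410/774 ≈ 0.529716.
Pooled p̂ = (47+410)/(104+774) = 457/878 = 0.520501.
SE = √(p̂(1−p̂)(1/n₁+1/n₂)) = √(0.520501·0.479499·0.0109074) = √(0.00272226) = 0.052175.
z = (0.451923 − 0.529716)/0.052175 = -0.077793/0.052175 = -1.4910.
p-value = P(Z > -1.491) ≈ 0.9320.

z = -1.4910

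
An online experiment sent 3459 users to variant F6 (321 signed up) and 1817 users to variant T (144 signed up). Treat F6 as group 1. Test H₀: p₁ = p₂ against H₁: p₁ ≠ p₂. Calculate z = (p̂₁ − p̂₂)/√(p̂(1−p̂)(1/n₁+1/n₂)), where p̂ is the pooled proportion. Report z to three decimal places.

z = 1.650

p̂₁ = 321/3459 = 0.09280, p̂₂ = 144/1817 = 0.07925.
Pooled p̂ = (321+144)/(3459+1817) = 465/5276 = 0.08813.
SE = √(p̂(1−p̂)(1/n₁+1/n₂)) = √(0.08813·0.91187·0.000839459) = √(6.74649e-05) = 0.00821.
z = (0.09280 − 0.07925)/0.00821 = 0.01355/0.00821 = 1.650.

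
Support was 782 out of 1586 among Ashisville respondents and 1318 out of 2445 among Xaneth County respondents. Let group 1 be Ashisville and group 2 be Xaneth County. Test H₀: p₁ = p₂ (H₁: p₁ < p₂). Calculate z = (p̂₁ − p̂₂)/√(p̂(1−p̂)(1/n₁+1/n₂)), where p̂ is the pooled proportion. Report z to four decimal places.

p̂₁ = 782/1586 = 0.4930643, p̂₂ = 1318/2445 = 0.5390593.
Pooled p̂ = (782+1318)/(1586+2445) = 2100/4031 = 0.5209625.
SE = √(p̂(1−p̂)(1/n₁+1/n₂)) = √(0.5209625·0.4790375·0.00103951) = √(0.000259422) = 0.0161066.
z = (0.4930643 − 0.5390593)/0.0161066 = -0.0459950/0.0161066 = -2.8557.
p-value = P(Z < -2.856) ≈ 0.0021.

z = -2.8557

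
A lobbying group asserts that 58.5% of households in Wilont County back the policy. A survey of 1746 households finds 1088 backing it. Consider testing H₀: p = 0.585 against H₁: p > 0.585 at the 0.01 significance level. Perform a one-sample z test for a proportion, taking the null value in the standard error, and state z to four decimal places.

p̂ = 1088/1746 = 0.623139.
Under H₀, SE = √(0.585·0.415/1746) = √(0.000139046) = 0.011792.
z = (0.623139 − 0.585)/0.011792 = 0.038139/0.011792 = 3.2343.
p-value = P(Z > 3.234) ≈ 0.0006, so at α = 0.01 we reject H₀.

z = 3.2343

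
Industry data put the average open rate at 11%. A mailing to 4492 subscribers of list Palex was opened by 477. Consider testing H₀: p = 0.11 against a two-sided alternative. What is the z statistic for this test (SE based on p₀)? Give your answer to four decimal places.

z = -0.8164

p̂ = 477/4492 ≈ 0.106189.
Standard error under H₀: √(0.11×0.89/4492) = 0.004668.
z = (0.106189 − 0.11)/0.004668 = -0.003811/0.004668 = -0.8164.
p-value = 2·P(Z > 0.816) ≈ 0.4143.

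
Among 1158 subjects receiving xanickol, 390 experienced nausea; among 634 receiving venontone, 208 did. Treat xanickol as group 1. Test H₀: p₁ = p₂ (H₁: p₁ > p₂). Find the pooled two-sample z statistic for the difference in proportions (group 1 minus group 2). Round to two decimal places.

z = 0.37

p̂₁ = 390/1158 ≈ 0.3368, p̂₂ = 208/634 ≈ 0.3281.
Pooled p̂ = (390+208)/(1158+634) = 598/1792 = 0.3337.
SE = √(0.222346 × 0.00244084) = 0.0233.
z = (0.3368 − 0.3281)/0.0233 = 0.0087/0.0233 = 0.37.
p-value = P(Z > 0.374) ≈ 0.3542.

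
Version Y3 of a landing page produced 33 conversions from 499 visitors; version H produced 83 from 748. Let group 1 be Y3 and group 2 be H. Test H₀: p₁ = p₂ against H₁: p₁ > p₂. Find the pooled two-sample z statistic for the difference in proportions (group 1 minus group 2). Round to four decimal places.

p̂₁ = 33/499 = 0.0661323, p̂₂ = 83/748 = 0.1109626.
Pooled p̂ = (33+83)/(499+748) = 116/1247 = 0.0930233.
SE = √(0.0843699 × 0.00334091) = 0.0167890.
z = (0.0661323 − 0.1109626)/0.0167890 = -0.0448303/0.0167890 = -2.6702.

z = -2.6702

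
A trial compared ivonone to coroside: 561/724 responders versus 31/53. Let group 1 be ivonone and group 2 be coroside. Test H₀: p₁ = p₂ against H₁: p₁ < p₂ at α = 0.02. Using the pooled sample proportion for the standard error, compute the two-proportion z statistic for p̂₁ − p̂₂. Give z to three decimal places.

p̂₁ = 561/724 = 0.77486, p̂₂ = 31/53 = 0.58491.
Pooled p̂ = (561+31)/(724+53) = 592/777 = 0.76190.
SE = √(0.181406 × 0.0202491) = 0.06061.
z = (0.77486 − 0.58491)/0.06061 = 0.18995/0.06061 = 3.134.
p-value = P(Z < 3.134) ≈ 0.9991, so at α = 0.02 we fail to reject H₀.

z = 3.134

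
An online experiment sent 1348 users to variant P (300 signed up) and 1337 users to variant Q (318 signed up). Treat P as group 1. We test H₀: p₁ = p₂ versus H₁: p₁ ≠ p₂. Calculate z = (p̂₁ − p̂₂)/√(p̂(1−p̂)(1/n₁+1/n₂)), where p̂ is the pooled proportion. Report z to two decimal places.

z = -0.94

p̂₁ = 300/1348 ≈ 0.2226, p̂₂ = 318/1337 ≈ 0.2378.
Pooled p̂ = (300+318)/(1348+1337) = 618/2685 = 0.2302.
SE = √(p̂(1−p̂)(1/n₁+1/n₂)) = √(0.2302·0.7698·0.00148978) = √(0.000263975) = 0.0162.
z = (0.2226 − 0.2378)/0.0162 = -0.0152/0.0162 = -0.94.
Two-sided p-value ≈ 2·Φ(−0.941) = 0.3465.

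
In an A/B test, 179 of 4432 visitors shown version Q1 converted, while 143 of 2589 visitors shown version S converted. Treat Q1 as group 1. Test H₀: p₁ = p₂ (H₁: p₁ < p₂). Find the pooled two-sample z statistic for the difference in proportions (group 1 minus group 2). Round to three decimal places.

z = -2.869

p̂₁ = 179/4432 = 0.040388, p̂₂ = 143/2589 = 0.055234.
Pooled p̂ = (179+143)/(4432+2589) = 322/7021 = 0.045862.
SE = √(p̂(1−p̂)(1/n₁+1/n₂)) = √(0.045862·0.954138·0.000611881) = √(2.67753e-05) = 0.005174.
z = (0.040388 − 0.055234)/0.005174 = -0.014846/0.005174 = -2.869.
p-value = P(Z < -2.869) ≈ 0.0021.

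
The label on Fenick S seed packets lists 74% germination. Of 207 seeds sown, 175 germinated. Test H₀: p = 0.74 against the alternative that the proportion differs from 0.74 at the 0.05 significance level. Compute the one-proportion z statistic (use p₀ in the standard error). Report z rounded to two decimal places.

p̂ = 175/207 ≈ 0.8454.
SE = √(p₀(1−p₀)/n) = √(0.1924/207) = 0.0305.
z = (0.8454 − 0.74)/0.0305 = 0.1054/0.0305 = 3.46.
Two-sided p-value ≈ 2·Φ(−3.458) = 0.0005. With α = 0.05, reject H₀.

z = 3.46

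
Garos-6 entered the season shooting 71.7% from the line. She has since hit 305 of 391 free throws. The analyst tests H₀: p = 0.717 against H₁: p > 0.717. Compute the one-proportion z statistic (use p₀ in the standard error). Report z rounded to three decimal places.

z = 2.768

p̂ = 305/391 = 0.78005.
Standard error under H₀: √(0.717×0.283/391) = 0.02278.
z = (0.78005 − 0.717)/0.02278 = 0.06305/0.02278 = 2.768.
p-value = P(Z > 2.768) ≈ 0.0028.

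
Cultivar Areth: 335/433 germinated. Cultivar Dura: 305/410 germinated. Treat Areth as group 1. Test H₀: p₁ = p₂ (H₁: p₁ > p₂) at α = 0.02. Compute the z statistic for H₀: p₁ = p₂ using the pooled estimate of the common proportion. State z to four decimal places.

z = 1.0104

p̂₁ = 335/433 = 0.773672, p̂₂ = 305/410 = 0.743902.
Pooled p̂ = (335+305)/(433+410) = 640/843 = 0.759193.
SE = √(0.182819 × 0.00474849) = 0.029464.
z = (0.773672 − 0.743902)/0.029464 = 0.029770/0.029464 = 1.0104.
p-value = P(Z > 1.010) ≈ 0.1562; since p > α = 0.02, fail to reject H₀.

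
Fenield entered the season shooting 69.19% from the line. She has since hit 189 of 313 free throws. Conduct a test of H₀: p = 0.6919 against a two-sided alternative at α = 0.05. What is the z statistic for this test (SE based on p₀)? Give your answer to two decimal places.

p̂ = 189/313 ≈ 0.60383.
Under H₀, SE = √(0.6919·0.3081/313) = √(0.000681068) = 0.02610.
z = (0.60383 − 0.6919)/0.02610 = -0.08807/0.02610 = -3.37.
p-value = 2·P(Z > 3.375) ≈ 0.0007, so at α = 0.05 we reject H₀.

z = -3.37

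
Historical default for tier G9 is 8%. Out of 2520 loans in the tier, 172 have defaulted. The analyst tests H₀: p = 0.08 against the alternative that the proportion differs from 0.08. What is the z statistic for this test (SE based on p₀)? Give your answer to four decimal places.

p̂ = 172/2520 ≈ 0.0682540.
Standard error under H₀: √(0.08×0.92/2520) = 0.0054043.
z = (0.0682540 − 0.08)/0.0054043 = -0.0117460/0.0054043 = -2.1735.
Two-sided p-value ≈ 2·Φ(−2.173) = 0.0297.

z = -2.1735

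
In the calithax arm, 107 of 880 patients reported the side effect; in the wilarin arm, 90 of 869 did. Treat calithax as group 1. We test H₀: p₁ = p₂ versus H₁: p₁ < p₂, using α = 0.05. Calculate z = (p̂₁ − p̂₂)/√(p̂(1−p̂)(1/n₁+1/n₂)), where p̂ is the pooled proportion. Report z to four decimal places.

z = 1.1921

p̂₁ = 107/880 = 0.121591, p̂₂ = 90/869 = 0.103567.
Pooled p̂ = (107+90)/(880+869) = 197/1749 = 0.112636.
SE = √(0.099949 × 0.00228711) = 0.015119.
z = (0.121591 − 0.103567)/0.015119 = 0.018024/0.015119 = 1.1921.
p-value = P(Z < 1.192) ≈ 0.8834, so at α = 0.05 we fail to reject H₀.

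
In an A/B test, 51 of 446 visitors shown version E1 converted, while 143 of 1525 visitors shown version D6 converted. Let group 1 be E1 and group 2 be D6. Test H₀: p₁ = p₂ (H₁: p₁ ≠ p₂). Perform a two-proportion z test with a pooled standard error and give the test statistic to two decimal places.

z = 1.28

p̂₁ = 51/446 = 0.1143, p̂₂ = 143/1525 = 0.0938.
Pooled p̂ = (51+143)/(446+1525) = 194/1971 = 0.0984.
SE = √(0.0887393 × 0.00289789) = 0.0160.
z = (0.1143 − 0.0938)/0.0160 = 0.0205/0.0160 = 1.28.
p-value = 2·P(Z > 1.283) ≈ 0.1994.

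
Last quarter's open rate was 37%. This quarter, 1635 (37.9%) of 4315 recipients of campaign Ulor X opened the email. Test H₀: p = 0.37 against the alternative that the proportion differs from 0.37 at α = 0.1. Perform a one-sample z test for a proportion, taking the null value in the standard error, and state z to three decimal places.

z = 1.212

p̂ = 1635/4315 = 0.37891.
Under H₀, SE = √(0.37·0.63/4315) = √(5.40209e-05) = 0.00735.
z = (0.37891 − 0.37)/0.00735 = 0.00891/0.00735 = 1.212.
Two-sided p-value ≈ 2·Φ(−1.212) = 0.2254. With α = 0.1, fail to reject H₀.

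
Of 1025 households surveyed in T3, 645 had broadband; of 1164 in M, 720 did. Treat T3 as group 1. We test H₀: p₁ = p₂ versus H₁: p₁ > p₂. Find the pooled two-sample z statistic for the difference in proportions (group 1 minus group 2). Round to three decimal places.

z = 0.516

p̂₁ = 645/1025 = 0.62927, p̂₂ = 720/1164 = 0.61856.
Pooled p̂ = (645+720)/(1025+1164) = 1365/2189 = 0.62357.
SE = √(0.23473 × 0.00183472) = 0.02075.
z = (0.62927 − 0.61856)/0.02075 = 0.01071/0.02075 = 0.516.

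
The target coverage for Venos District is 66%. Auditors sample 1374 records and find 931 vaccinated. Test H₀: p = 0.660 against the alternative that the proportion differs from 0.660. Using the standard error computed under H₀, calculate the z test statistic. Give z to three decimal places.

z = 1.376

p̂ = 931/1374 ≈ 0.67758.
Standard error under H₀: √(0.66×0.34/1374) = 0.01278.
z = (0.67758 − 0.66)/0.01278 = 0.01758/0.01278 = 1.376.
p-value = 2·P(Z > 1.376) ≈ 0.1688.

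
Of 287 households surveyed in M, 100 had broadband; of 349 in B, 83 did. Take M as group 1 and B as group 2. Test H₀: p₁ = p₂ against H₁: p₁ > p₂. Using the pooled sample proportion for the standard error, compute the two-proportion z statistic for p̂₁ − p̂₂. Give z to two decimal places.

z = 3.07

p̂₁ = 100/287 = 0.34843, p̂₂ = 83/349 = 0.23782.
Pooled p̂ = (100+83)/(287+349) = 183/636 = 0.28774.
SE = √(0.204944 × 0.00634965) = 0.03607.
z = (0.34843 − 0.23782)/0.03607 = 0.11061/0.03607 = 3.07.
p-value = P(Z > 3.066) ≈ 0.0011.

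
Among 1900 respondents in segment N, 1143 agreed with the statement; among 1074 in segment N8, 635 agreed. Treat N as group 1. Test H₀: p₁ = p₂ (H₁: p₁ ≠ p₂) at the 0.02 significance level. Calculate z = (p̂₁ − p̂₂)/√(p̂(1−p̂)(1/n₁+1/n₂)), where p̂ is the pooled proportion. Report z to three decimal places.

p̂₁ = 1143/1900 ≈ 0.60158, p̂₂ = 635/1074 ≈ 0.59125.
Pooled p̂ = (1143+635)/(1900+1074) = 1778/2974 = 0.59785.
SE = √(p̂(1−p̂)(1/n₁+1/n₂)) = √(0.59785·0.40215·0.00145741) = √(0.0003504) = 0.01872.
z = (0.60158 − 0.59125)/0.01872 = 0.01033/0.01872 = 0.552.
p-value = 2·P(Z > 0.552) ≈ 0.5810, so at α = 0.02 we fail to reject H₀.

z = 0.552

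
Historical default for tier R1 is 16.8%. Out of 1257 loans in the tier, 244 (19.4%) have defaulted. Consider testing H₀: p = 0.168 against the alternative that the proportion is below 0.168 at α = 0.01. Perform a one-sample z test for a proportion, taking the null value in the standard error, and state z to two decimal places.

p̂ = 244/1257 ≈ 0.194113.
Standard error under H₀: √(0.168×0.832/1257) = 0.010545.
z = (0.194113 − 0.168)/0.010545 = 0.026113/0.010545 = 2.48.
p-value = P(Z < 2.476) ≈ 0.9934; since p > α = 0.01, fail to reject H₀.

z = 2.48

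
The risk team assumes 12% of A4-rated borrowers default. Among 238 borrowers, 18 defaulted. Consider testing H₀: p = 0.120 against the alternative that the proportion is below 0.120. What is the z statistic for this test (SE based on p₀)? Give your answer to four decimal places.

p̂ = 18/238 = 0.075630.
Under H₀, SE = √(0.12·0.88/238) = √(0.000443697) = 0.021064.
z = (0.075630 − 0.12)/0.021064 = -0.044370/0.021064 = -2.1064.
p-value = P(Z < -2.106) ≈ 0.0176.

z = -2.1064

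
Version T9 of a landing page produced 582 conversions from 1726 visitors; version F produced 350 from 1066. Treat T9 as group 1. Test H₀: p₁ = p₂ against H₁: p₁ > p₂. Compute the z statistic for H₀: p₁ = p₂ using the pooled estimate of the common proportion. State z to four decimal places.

z = 0.4826

p̂₁ = 582/1726 ≈ 0.337196, p̂₂ = 350/1066 ≈ 0.328330.
Pooled p̂ = (582+350)/(1726+1066) = 932/2792 = 0.333811.
SE = √(0.222381 × 0.00151746) = 0.018370.
z = (0.337196 − 0.328330)/0.018370 = 0.008866/0.018370 = 0.4826.
p-value = P(Z > 0.483) ≈ 0.3147.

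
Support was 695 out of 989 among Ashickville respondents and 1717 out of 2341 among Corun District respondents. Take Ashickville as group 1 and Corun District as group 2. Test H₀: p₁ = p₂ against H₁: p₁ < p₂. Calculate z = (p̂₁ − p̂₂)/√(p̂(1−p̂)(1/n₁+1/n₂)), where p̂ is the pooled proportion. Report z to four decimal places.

p̂₁ = 695/989 = 0.7027300, p̂₂ = 1717/2341 = 0.7334472.
Pooled p̂ = (695+1717)/(989+2341) = 2412/3330 = 0.7243243.
SE = √(p̂(1−p̂)(1/n₁+1/n₂)) = √(0.7243243·0.2756757·0.00143829) = √(0.000287196) = 0.0169469.
z = (0.7027300 − 0.7334472)/0.0169469 = -0.0307172/0.0169469 = -1.8126.

z = -1.8126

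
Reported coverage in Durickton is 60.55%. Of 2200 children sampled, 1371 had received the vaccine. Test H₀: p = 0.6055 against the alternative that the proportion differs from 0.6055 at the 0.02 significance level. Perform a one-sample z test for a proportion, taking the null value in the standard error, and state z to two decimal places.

z = 1.70

p̂ = 1371/2200 ≈ 0.6232.
Under H₀, SE = √(0.6055·0.3945/2200) = √(0.000108577) = 0.0104.
z = (0.6232 − 0.6055)/0.0104 = 0.0177/0.0104 = 1.70.
Two-sided p-value ≈ 2·Φ(−1.697) = 0.0897; since p > α = 0.02, fail to reject H₀.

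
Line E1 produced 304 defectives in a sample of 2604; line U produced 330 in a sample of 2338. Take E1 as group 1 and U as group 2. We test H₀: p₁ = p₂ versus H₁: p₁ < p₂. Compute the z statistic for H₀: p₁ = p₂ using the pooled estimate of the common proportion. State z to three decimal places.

z = -2.561

p̂₁ = 304/2604 = 0.11674, p̂₂ = 330/2338 = 0.14115.
Pooled p̂ = (304+330)/(2604+2338) = 634/4942 = 0.12829.
SE = √(p̂(1−p̂)(1/n₁+1/n₂)) = √(0.12829·0.87171·0.000811741) = √(9.07772e-05) = 0.00953.
z = (0.11674 − 0.14115)/0.00953 = -0.02441/0.00953 = -2.561.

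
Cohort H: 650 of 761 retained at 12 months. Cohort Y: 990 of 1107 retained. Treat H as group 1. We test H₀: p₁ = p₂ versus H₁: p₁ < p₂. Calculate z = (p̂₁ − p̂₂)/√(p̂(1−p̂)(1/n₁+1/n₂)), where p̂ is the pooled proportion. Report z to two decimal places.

p̂₁ = 650/761 = 0.8541, p̂₂ = 990/1107 = 0.8943.
Pooled p̂ = (650+990)/(761+1107) = 1640/1868 = 0.8779.
SE = √(0.107158 × 0.0022174) = 0.0154.
z = (0.8541 − 0.8943)/0.0154 = -0.0402/0.0154 = -2.61.
p-value = P(Z < -2.606) ≈ 0.0046.

z = -2.61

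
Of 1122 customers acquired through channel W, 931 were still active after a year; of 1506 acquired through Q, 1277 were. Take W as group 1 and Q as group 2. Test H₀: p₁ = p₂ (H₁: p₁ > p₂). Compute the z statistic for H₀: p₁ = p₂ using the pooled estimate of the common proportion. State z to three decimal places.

p̂₁ = 931/1122 ≈ 0.829768, p̂₂ = 1277/1506 ≈ 0.847942.
Pooled p̂ = (931+1277)/(1122+1506) = 2208/2628 = 0.840183.
SE = √(0.134276 × 0.00155528) = 0.014451.
z = (0.829768 − 0.847942)/0.014451 = -0.018174/0.014451 = -1.258.

z = -1.258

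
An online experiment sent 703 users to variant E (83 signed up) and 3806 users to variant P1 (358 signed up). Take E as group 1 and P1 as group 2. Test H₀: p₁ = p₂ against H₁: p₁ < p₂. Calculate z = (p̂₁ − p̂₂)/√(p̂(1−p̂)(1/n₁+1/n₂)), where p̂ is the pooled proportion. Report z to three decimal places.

p̂₁ = 83/703 = 0.118065, p̂₂ = 358/3806 = 0.094062.
Pooled p̂ = (83+358)/(703+3806) = 441/4509 = 0.097804.
SE = √(p̂(1−p̂)(1/n₁+1/n₂)) = √(0.097804·0.902196·0.00168522) = √(0.000148701) = 0.012194.
z = (0.118065 − 0.094062)/0.012194 = 0.024003/0.012194 = 1.968.
p-value = P(Z < 1.968) ≈ 0.9755.

z = 1.968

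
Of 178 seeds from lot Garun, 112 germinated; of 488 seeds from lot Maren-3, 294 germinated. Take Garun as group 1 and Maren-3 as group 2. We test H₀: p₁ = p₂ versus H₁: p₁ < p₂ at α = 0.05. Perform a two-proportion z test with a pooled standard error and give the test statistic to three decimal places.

p̂₁ = 112/178 ≈ 0.62921, p̂₂ = 294/488 ≈ 0.60246.
Pooled p̂ = (112+294)/(178+488) = 406/666 = 0.60961.
SE = √(0.237986 × 0.00766716) = 0.04272.
z = (0.62921 − 0.60246)/0.04272 = 0.02675/0.04272 = 0.626.
p-value = P(Z < 0.626) ≈ 0.7345; since p > α = 0.05, fail to reject H₀.

z = 0.626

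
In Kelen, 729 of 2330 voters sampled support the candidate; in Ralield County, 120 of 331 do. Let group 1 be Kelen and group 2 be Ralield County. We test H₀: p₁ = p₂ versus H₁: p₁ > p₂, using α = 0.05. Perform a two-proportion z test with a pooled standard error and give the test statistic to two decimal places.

p̂₁ = 729/2330 ≈ 0.3129, p̂₂ = 120/331 ≈ 0.3625.
Pooled p̂ = (729+120)/(2330+331) = 849/2661 = 0.3191.
SE = √(0.217258 × 0.00345033) = 0.0274.
z = (0.3129 − 0.3625)/0.0274 = -0.0496/0.0274 = -1.81.
p-value = P(Z > -1.814) ≈ 0.9652, so at α = 0.05 we fail to reject H₀.

z = -1.81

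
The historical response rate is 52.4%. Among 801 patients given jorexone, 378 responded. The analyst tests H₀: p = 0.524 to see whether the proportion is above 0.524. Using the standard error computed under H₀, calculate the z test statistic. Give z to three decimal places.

z = -2.952

p̂ = 378/801 = 0.471910.
SE = √(p₀(1−p₀)/n) = √(0.24942/801) = 0.017646.
z = (0.471910 − 0.524)/0.017646 = -0.052090/0.017646 = -2.952.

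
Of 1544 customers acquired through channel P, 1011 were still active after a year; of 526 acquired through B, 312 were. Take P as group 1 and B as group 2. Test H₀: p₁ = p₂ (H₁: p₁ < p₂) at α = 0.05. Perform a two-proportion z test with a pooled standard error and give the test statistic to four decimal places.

p̂₁ = 1011/1544 = 0.654793, p̂₂ = 312/526 = 0.593156.
Pooled p̂ = (1011+312)/(1544+526) = 1323/2070 = 0.639130.
SE = √(p̂(1−p̂)(1/n₁+1/n₂)) = √(0.639130·0.360870·0.00254881) = √(0.000587864) = 0.024246.
z = (0.654793 − 0.593156)/0.024246 = 0.061637/0.024246 = 2.5422.
p-value = P(Z < 2.542) ≈ 0.9945; since p > α = 0.05, fail to reject H₀.

z = 2.5422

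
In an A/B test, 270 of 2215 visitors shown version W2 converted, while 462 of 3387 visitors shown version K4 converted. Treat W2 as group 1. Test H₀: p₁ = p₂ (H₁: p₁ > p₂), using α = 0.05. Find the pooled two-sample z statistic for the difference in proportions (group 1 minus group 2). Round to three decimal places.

z = -1.575

p̂₁ = 270/2215 = 0.121896, p̂₂ = 462/3387 = 0.136404.
Pooled p̂ = (270+462)/(2215+3387) = 732/5602 = 0.130668.
SE = √(p̂(1−p̂)(1/n₁+1/n₂)) = √(0.130668·0.869332·0.000746714) = √(8.48219e-05) = 0.009210.
z = (0.121896 − 0.136404)/0.009210 = -0.014508/0.009210 = -1.575.
p-value = P(Z > -1.575) ≈ 0.9424. With α = 0.05, fail to reject H₀.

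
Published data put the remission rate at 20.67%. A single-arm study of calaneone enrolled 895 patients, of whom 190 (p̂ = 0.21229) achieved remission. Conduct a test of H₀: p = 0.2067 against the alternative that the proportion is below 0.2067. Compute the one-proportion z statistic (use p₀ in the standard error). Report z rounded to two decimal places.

p̂ = 190/895 = 0.2123.
Standard error under H₀: √(0.2067×0.7933/895) = 0.0135.
z = (0.2123 − 0.2067)/0.0135 = 0.0056/0.0135 = 0.41.

z = 0.41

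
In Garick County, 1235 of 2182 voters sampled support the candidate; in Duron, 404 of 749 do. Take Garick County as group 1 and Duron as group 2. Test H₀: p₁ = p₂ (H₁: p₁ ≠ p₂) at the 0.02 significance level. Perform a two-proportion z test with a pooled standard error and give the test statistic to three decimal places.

p̂₁ = 1235/2182 ≈ 0.565995, p̂₂ = 404/749 ≈ 0.539386.
Pooled p̂ = (1235+404)/(2182+749) = 1639/2931 = 0.559195.
SE = √(p̂(1−p̂)(1/n₁+1/n₂)) = √(0.559195·0.440805·0.00179341) = √(0.000442068) = 0.021025.
z = (0.565995 − 0.539386)/0.021025 = 0.026609/0.021025 = 1.266.
p-value = 2·P(Z > 1.266) ≈ 0.2057, so at α = 0.02 we fail to reject H₀.

z = 1.266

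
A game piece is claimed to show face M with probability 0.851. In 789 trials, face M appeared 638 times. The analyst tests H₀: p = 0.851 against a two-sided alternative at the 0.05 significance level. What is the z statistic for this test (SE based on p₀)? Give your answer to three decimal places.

p̂ = 638/789 = 0.808619.
Standard error under H₀: √(0.851×0.149/789) = 0.012677.
z = (0.808619 − 0.851)/0.012677 = -0.042381/0.012677 = -3.343.
Two-sided p-value ≈ 2·Φ(−3.343) = 0.0008. With α = 0.05, reject H₀.

z = -3.343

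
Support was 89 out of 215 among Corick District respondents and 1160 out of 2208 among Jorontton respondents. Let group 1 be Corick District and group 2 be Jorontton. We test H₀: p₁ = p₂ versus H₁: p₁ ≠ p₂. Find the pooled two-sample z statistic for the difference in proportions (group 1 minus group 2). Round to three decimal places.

z = -3.120

p̂₁ = 89/215 = 0.413953, p̂₂ = 1160/2208 = 0.525362.
Pooled p̂ = (89+1160)/(215+2208) = 1249/2423 = 0.515477.
SE = √(0.24976 × 0.00510406) = 0.035704.
z = (0.413953 − 0.525362)/0.035704 = -0.111409/0.035704 = -3.120.
Two-sided p-value ≈ 2·Φ(−3.120) = 0.0018.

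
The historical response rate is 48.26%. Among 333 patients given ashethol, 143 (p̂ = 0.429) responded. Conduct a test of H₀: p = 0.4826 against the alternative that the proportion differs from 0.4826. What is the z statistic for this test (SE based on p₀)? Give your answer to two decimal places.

p̂ = 143/333 ≈ 0.4294.
Under H₀, SE = √(0.4826·0.5174/333) = √(0.000749842) = 0.0274.
z = (0.4294 − 0.4826)/0.0274 = -0.0532/0.0274 = -1.94.

z = -1.94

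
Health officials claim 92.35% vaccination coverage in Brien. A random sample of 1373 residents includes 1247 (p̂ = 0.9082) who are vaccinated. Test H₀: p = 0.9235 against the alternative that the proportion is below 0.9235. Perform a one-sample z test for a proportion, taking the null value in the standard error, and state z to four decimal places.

p̂ = 1247/1373 = 0.9082302.
Standard error under H₀: √(0.9235×0.0765/1373) = 0.0071732.
z = (0.9082302 − 0.9235)/0.0071732 = -0.0152698/0.0071732 = -2.1287.

z = -2.1287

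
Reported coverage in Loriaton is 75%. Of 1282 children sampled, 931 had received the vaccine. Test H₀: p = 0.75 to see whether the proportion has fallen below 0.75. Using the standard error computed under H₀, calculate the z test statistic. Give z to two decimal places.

z = -1.97

p̂ = 931/1282 = 0.7262.
Standard error under H₀: √(0.75×0.25/1282) = 0.0121.
z = (0.7262 − 0.75)/0.0121 = -0.0238/0.0121 = -1.97.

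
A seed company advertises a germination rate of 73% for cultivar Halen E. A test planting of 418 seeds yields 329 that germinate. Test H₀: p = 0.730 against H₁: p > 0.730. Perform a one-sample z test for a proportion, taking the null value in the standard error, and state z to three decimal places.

p̂ = 329/418 = 0.78708.
Standard error under H₀: √(0.73×0.27/418) = 0.02171.
z = (0.78708 − 0.73)/0.02171 = 0.05708/0.02171 = 2.629.

z = 2.629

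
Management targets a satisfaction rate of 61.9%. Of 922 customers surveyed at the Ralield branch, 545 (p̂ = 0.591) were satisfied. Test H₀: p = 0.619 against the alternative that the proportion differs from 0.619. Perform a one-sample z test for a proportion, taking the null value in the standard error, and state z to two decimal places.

z = -1.74

p̂ = 545/922 = 0.5911.
SE = √(p₀(1−p₀)/n) = √(0.23584/922) = 0.0160.
z = (0.5911 − 0.619)/0.0160 = -0.0279/0.0160 = -1.74.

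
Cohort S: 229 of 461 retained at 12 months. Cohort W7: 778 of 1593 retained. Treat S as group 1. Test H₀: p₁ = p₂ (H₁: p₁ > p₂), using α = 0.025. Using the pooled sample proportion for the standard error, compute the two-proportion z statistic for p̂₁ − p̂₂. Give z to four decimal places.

z = 0.3162

p̂₁ = 229/461 = 0.496746, p̂₂ = 778/1593 = 0.488387.
Pooled p̂ = (229+778)/(461+1593) = 1007/2054 = 0.490263.
SE = √(p̂(1−p̂)(1/n₁+1/n₂)) = √(0.490263·0.509737·0.00279694) = √(0.000698971) = 0.026438.
z = (0.496746 − 0.488387)/0.026438 = 0.008359/0.026438 = 0.3162.
p-value = P(Z > 0.316) ≈ 0.3759. With α = 0.025, fail to reject H₀.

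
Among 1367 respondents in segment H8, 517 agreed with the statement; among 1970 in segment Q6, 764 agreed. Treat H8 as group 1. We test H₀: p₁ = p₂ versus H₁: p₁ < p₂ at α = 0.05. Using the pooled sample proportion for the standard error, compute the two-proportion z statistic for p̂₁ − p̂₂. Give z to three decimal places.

p̂₁ = 517/1367 = 0.37820, p̂₂ = 764/1970 = 0.38782.
Pooled p̂ = (517+764)/(1367+1970) = 1281/3337 = 0.38388.
SE = √(p̂(1−p̂)(1/n₁+1/n₂)) = √(0.38388·0.61612·0.00123914) = √(0.000293077) = 0.01712.
z = (0.37820 − 0.38782)/0.01712 = -0.00962/0.01712 = -0.562.
p-value = P(Z < -0.562) ≈ 0.2871, so at α = 0.05 we fail to reject H₀.

z = -0.562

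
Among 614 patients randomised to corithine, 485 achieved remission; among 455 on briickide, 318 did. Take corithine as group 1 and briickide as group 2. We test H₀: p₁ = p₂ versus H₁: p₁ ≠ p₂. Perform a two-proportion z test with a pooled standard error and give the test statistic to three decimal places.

p̂₁ = 485/614 ≈ 0.78990, p̂₂ = 318/455 ≈ 0.69890.
Pooled p̂ = (485+318)/(614+455) = 803/1069 = 0.75117.
SE = √(0.186914 × 0.00382647) = 0.02674.
z = (0.78990 − 0.69890)/0.02674 = 0.09100/0.02674 = 3.403.

z = 3.403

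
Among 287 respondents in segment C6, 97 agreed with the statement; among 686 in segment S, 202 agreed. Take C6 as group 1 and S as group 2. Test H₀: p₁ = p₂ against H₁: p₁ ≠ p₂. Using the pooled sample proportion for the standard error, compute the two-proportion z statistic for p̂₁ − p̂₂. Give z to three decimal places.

z = 1.342

p̂₁ = 97/287 ≈ 0.33798, p̂₂ = 202/686 ≈ 0.29446.
Pooled p̂ = (97+202)/(287+686) = 299/973 = 0.30730.
SE = √(0.212866 × 0.00494205) = 0.03243.
z = (0.33798 − 0.29446)/0.03243 = 0.04352/0.03243 = 1.342.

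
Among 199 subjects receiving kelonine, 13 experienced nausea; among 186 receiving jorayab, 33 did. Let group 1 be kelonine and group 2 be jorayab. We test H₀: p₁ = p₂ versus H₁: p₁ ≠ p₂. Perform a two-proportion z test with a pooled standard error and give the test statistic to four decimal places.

z = -3.3885

p̂₁ = 13/199 ≈ 0.065327, p̂₂ = 33/186 ≈ 0.177419.
Pooled p̂ = (13+33)/(199+186) = 46/385 = 0.119481.
SE = √(p̂(1−p̂)(1/n₁+1/n₂)) = √(0.119481·0.880519·0.0104015) = √(0.00109429) = 0.033080.
z = (0.065327 − 0.177419)/0.033080 = -0.112092/0.033080 = -3.3885.
Two-sided p-value ≈ 2·Φ(−3.389) = 0.0007.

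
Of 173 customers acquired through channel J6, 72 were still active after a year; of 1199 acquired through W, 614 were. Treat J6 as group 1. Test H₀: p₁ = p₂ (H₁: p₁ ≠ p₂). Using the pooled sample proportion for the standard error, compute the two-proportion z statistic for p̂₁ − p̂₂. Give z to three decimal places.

z = -2.359

p̂₁ = 72/173 = 0.41618, p̂₂ = 614/1199 = 0.51209.
Pooled p̂ = (72+614)/(173+1199) = 686/1372 = 0.50000.
SE = √(0.25 × 0.00661438) = 0.04066.
z = (0.41618 − 0.51209)/0.04066 = -0.09591/0.04066 = -2.359.
Two-sided p-value ≈ 2·Φ(−2.359) = 0.0183.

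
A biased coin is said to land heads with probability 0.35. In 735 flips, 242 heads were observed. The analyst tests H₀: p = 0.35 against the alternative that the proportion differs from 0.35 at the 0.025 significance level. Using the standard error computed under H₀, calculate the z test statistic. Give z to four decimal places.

z = -1.1793

p̂ = 242/735 ≈ 0.329252.
Under H₀, SE = √(0.35·0.65/735) = √(0.000309524) = 0.017593.
z = (0.329252 − 0.35)/0.017593 = -0.020748/0.017593 = -1.1793.
Two-sided p-value ≈ 2·Φ(−1.179) = 0.2383. With α = 0.025, fail to reject H₀.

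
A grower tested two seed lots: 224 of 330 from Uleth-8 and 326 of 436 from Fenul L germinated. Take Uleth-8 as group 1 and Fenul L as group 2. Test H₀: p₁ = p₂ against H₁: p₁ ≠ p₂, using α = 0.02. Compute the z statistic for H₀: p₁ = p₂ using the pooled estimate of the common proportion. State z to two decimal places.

z = -2.10

p̂₁ = 224/330 = 0.6788, p̂₂ = 326/436 = 0.7477.
Pooled p̂ = (224+326)/(330+436) = 550/766 = 0.7180.
SE = √(0.202469 × 0.00532388) = 0.0328.
z = (0.6788 − 0.7477)/0.0328 = -0.0689/0.0328 = -2.10.
Two-sided p-value ≈ 2·Φ(−2.099) = 0.0358; since p > α = 0.02, fail to reject H₀.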